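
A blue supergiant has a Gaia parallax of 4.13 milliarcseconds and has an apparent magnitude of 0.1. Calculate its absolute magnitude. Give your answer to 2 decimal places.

p = 4.13 mas = 4.13×10^-3″ → d = 1/p = 242.1 pc
5 log₁₀(d/10 pc) = 5 log₁₀(242.1) − 5 = 6.920
M = m − 5 log₁₀(d/10) = 0.1 − 6.920 = -6.820

M ≈ -6.82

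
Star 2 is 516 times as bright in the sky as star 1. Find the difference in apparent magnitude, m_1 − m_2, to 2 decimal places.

Pogson: Δm = −2.5 log₁₀(ratio) = −2.5 log₁₀(516) = −2.5 × 2.7126 = -6.782
Star 2 is brighter so has the smaller magnitude: m_1 − m_2 is positive.

m_1 − m_2 ≈ 6.78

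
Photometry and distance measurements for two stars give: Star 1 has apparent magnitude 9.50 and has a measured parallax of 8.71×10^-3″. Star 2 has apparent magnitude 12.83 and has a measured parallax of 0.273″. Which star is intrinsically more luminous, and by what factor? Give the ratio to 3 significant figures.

Star 1: d = 1/p = 1/8.71×10^-3″ = 114.8 pc
Star 1: M = m − 5 log₁₀ d + 5 = 9.50 − 5·2.0600 + 5 = 4.200
Star 2: d = 1/p = 1/0.273″ = 3.663 pc
Star 2: M = m − 5 log₁₀ d + 5 = 12.83 − 5·0.5638 + 5 = 15.011
ΔM = M_1 − M_2 = 4.200 − (15.011) = -10.811; smaller M is more luminous → Star 1.
L ratio = 10^(0.4 |ΔM|) = 10^4.324 = 21100

Star 1 is more luminous, by a factor of 21100.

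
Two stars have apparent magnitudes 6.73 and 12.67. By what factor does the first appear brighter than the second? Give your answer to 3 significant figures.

Δm = 6.73 − (12.67) = -5.94
Flux ratio = 10^(−0.4 Δm) = 10^(−0.4 × -5.94) = 10^2.376 = 237.7

238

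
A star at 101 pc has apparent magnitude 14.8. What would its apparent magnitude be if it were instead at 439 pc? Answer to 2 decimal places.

Flux ∝ 1/d², so Δm = 5 log₁₀(d₂/d₁) = 5 log₁₀(439/101) = 3.191
m₂ = m₁ + Δm = 14.8 + (3.191) = 17.991

m ≈ 17.99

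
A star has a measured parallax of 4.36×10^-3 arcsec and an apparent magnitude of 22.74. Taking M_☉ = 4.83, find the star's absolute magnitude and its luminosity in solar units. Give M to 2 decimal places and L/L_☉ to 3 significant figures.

d = 1/p = 1/4.36×10^-3″ = 229.4 pc
M = m − 5 log₁₀ d + 5 = 22.74 − 5·2.3605 + 5 = 15.937
M − M_☉ = 15.937 − 4.83 = 11.107
L/L_☉ = 10^(−0.4 × 11.107) = 3.606×10^-5

M ≈ 15.94; L/L_☉ ≈ 3.61×10^-5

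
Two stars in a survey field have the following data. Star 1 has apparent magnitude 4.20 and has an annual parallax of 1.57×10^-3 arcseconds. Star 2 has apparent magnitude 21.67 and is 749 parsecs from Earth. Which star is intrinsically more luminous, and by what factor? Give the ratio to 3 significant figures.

Star 1 is more luminous, by a factor of 7.03×10^6.

Star 1: d = 1/p = 1/1.57×10^-3″ = 636.9 pc
Star 1: M = m − 5 log₁₀ d + 5 = 4.20 − 5·2.8041 + 5 = -4.821
Star 2: M = m − 5 log₁₀ d + 5 = 21.67 − 5·2.8745 + 5 = 12.298
ΔM = M_1 − M_2 = -4.821 − (12.298) = -17.118; smaller M is more luminous → Star 1.
L ratio = 10^(0.4 |ΔM|) = 10^6.847 = 7.035×10^6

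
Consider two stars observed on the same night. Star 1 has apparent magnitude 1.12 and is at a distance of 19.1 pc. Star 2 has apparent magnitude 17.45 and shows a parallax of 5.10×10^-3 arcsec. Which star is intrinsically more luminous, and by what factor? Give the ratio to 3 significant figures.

Star 1 is more luminous, by a factor of 32300.

Star 1: M = m − 5 log₁₀ d + 5 = 1.12 − 5·1.2810 + 5 = -0.285
Star 2: d = 1/p = 1/5.10×10^-3″ = 196.1 pc
Star 2: M = m − 5 log₁₀ d + 5 = 17.45 − 5·2.2924 + 5 = 10.988
ΔM = M_1 − M_2 = -0.285 − (10.988) = -11.273; smaller M is more luminous → Star 1.
L ratio = 10^(0.4 |ΔM|) = 10^4.509 = 32300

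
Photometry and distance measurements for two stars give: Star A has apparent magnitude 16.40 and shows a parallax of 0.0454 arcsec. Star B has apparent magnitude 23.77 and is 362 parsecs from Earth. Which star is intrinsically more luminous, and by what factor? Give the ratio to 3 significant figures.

Star A: d = 1/p = 1/0.0454″ = 22.03 pc
Star A: M = m − 5 log₁₀ d + 5 = 16.40 − 5·1.3429 + 5 = 14.685
Star B: M = m − 5 log₁₀ d + 5 = 23.77 − 5·2.5587 + 5 = 15.976
ΔM = M_A − M_B = 14.685 − (15.976) = -1.291; smaller M is more luminous → Star A.
L ratio = 10^(0.4 |ΔM|) = 10^0.516 = 3.285

Star A is more luminous, by a factor of 3.28.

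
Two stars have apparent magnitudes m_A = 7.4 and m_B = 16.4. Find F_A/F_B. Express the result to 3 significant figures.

Δm = 7.4 − (16.4) = -9.0
Flux ratio = 10^(−0.4 Δm) = 10^(−0.4 × -9.0) = 10^3.600 = 3981

F_A/F_B ≈ 3980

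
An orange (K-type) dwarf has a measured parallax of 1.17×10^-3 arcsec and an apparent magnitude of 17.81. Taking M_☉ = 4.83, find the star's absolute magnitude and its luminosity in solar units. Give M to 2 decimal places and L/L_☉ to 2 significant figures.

M ≈ 8.15; L/L_☉ ≈ 0.047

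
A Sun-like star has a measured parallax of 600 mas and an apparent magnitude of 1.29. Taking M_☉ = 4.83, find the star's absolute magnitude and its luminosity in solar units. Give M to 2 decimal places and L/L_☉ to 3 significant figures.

M ≈ 5.18; L/L_☉ ≈ 0.724

d = 1/p = 1000/600 mas = 1.667 pc
M = m − 5 log₁₀ d + 5 = 1.29 − 5·0.2218 + 5 = 5.181
M − M_☉ = 5.181 − 4.83 = 0.351
L/L_☉ = 10^(−0.4 × 0.351) = 0.7239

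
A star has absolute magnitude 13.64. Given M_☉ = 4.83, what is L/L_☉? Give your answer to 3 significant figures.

M − M_☉ = 13.64 − 4.83 = 8.810
L/L_☉ = 10^(−0.4 (M − M_☉)) = 10^-3.524 = 2.992×10^-4

L/L_☉ ≈ 2.99×10^-4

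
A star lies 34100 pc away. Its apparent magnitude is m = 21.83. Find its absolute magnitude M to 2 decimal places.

M ≈ 4.17

5 log₁₀(d/10 pc) = 5 log₁₀(34100) − 5 = 17.664
M = m − 5 log₁₀(d/10) = 21.83 − 17.664 = 4.166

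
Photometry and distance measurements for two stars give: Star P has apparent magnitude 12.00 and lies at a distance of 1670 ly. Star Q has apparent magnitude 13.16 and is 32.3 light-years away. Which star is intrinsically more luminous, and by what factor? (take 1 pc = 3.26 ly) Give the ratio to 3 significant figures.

Star P is more luminous, by a factor of 7780.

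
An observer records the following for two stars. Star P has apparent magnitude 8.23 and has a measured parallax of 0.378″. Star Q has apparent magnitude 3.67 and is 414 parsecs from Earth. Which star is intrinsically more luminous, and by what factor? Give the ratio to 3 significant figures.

Star P: d = 1/p = 1/0.378″ = 2.646 pc
Star P: M = m − 5 log₁₀ d + 5 = 8.23 − 5·0.4225 + 5 = 11.117
Star Q: M = m − 5 log₁₀ d + 5 = 3.67 − 5·2.6170 + 5 = -4.415
ΔM = M_P − M_Q = 11.117 − (-4.415) = 15.532; smaller M is more luminous → Star Q.
L ratio = 10^(0.4 |ΔM|) = 10^6.213 = 1.633×10^6

Star Q is more luminous, by a factor of 1.63×10^6.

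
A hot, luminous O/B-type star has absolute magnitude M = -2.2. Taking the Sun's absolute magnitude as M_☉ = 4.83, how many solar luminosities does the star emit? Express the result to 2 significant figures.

M − M_☉ = -2.2 − 4.83 = -7.030
L/L_☉ = 10^(−0.4 (M − M_☉)) = 10^2.812 = 648.6

L/L_☉ ≈ 650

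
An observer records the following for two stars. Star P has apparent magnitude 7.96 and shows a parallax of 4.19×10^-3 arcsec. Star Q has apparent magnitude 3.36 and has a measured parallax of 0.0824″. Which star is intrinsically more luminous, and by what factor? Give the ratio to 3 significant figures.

Star P is more luminous, by a factor of 5.59.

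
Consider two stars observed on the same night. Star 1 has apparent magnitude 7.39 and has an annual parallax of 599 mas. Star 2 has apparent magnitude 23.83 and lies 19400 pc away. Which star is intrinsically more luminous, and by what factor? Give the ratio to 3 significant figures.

Star 1: p = 599 mas = 0.599″ → d = 1/p = 1.669 pc
Star 1: M = m − 5 log₁₀ d + 5 = 7.39 − 5·0.2226 + 5 = 11.277
Star 2: M = m − 5 log₁₀ d + 5 = 23.83 − 5·4.2878 + 5 = 7.391
ΔM = M_1 − M_2 = 11.277 − (7.391) = 3.886; smaller M is more luminous → Star 2.
L ratio = 10^(0.4 |ΔM|) = 10^1.554 = 35.85

Star 2 is more luminous, by a factor of 35.8.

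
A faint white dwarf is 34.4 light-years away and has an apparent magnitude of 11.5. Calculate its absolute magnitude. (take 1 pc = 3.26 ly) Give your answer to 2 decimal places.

M ≈ 11.38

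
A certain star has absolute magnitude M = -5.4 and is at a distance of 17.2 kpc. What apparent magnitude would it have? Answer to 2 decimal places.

d = 17.2 kpc = 17200 pc
m = M + 5 log₁₀ d − 5 = -5.4 + 5·4.2355 − 5 = 10.778

m ≈ 10.78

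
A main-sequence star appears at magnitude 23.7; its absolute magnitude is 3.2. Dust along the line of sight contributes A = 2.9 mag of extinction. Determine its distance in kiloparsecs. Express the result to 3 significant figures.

d ≈ 33.1 kpc

m − M = 5 log₁₀(d/10 pc) + A  ⇒  23.7 − (3.2) − 2.9 = 5 log₁₀(d/10)
17.600 = 5 log₁₀(d/10)
log₁₀ d = (m − M − A)/5 + 1 = 4.5200
d = 10^4.5200 = 33110 pc
= 33.11 kpc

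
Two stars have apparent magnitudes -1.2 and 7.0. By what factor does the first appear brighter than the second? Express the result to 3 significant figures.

1910

Δm = -1.2 − (7.0) = -8.2
Flux ratio = 10^(−0.4 Δm) = 10^(−0.4 × -8.2) = 10^3.280 = 1905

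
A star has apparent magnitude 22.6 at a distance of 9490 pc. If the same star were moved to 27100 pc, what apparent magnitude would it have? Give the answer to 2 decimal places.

Flux ∝ 1/d², so Δm = 5 log₁₀(d₂/d₁) = 5 log₁₀(27100/9490) = 2.279
m₂ = m₁ + Δm = 22.6 + (2.279) = 24.879

m ≈ 24.88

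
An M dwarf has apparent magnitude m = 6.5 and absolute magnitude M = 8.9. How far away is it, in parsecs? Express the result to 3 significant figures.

d ≈ 3.31 pc

Distance modulus: m − M = 6.5 − (8.9) = -2.400
m − M = 5 log₁₀ d − 5
log₁₀ d = (m − M)/5 + 1 = 0.5200
d = 10^0.5200 = 3.311 pc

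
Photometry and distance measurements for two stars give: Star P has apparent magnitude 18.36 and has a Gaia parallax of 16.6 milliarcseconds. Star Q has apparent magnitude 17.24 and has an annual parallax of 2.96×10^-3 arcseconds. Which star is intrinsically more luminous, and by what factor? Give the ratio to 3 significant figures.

Star Q is more luminous, by a factor of 88.2.

Star P: p = 16.6 mas = 0.0166″ → d = 1/p = 60.24 pc
Star P: M = m − 5 log₁₀ d + 5 = 18.36 − 5·1.7799 + 5 = 14.461
Star Q: d = 1/p = 1/2.96×10^-3″ = 337.8 pc
Star Q: M = m − 5 log₁₀ d + 5 = 17.24 − 5·2.5287 + 5 = 9.596
ΔM = M_P − M_Q = 14.461 − (9.596) = 4.864; smaller M is more luminous → Star Q.
L ratio = 10^(0.4 |ΔM|) = 10^1.946 = 88.23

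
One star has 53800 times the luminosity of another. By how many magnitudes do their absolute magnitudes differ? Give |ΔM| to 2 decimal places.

Pogson: ΔM = −2.5 log₁₀(ratio) = −2.5 log₁₀(53800) = −2.5 × 4.7308 = -11.827

|ΔM| ≈ 11.83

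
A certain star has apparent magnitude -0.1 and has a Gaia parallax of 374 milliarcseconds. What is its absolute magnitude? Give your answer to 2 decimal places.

M ≈ 2.76

p = 374 mas = 0.374″ → d = 1/p = 2.674 pc
5 log₁₀(d/10 pc) = 5 log₁₀(2.674) − 5 = -2.864
M = m − 5 log₁₀(d/10) = -0.1 + 2.864 = 2.764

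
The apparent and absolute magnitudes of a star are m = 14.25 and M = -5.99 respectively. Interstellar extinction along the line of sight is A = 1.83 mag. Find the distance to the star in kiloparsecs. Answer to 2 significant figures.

m − M = 5 log₁₀(d/10 pc) + A  ⇒  14.25 − (-5.99) − 1.83 = 5 log₁₀(d/10)
18.410 = 5 log₁₀(d/10)
log₁₀ d = (m − M − A)/5 + 1 = 4.6820
d = 10^4.6820 = 48080 pc
= 48.08 kpc

d ≈ 48 kpc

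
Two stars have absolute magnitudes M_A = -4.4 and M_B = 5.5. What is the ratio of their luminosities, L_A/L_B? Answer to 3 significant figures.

ΔM = M_A − M_B = -9.9
L_A/L_B = 10^(−0.4 ΔM) = 10^3.960 = 9120

L_A/L_B ≈ 9120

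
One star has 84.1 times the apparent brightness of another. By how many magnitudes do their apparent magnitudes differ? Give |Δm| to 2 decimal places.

Pogson: Δm = −2.5 log₁₀(ratio) = −2.5 log₁₀(84.1) = −2.5 × 1.9248 = -4.812

|Δm| ≈ 4.81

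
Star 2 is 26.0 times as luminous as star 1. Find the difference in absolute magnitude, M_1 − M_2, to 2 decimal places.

Pogson: ΔM = −2.5 log₁₀(ratio) = −2.5 log₁₀(26.0) = −2.5 × 1.4150 = -3.537
Star 2 is brighter so has the smaller magnitude: M_1 − M_2 is positive.

M_1 − M_2 ≈ 3.54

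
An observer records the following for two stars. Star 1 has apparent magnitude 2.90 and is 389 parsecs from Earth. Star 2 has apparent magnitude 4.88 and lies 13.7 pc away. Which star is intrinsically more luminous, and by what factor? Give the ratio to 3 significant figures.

Star 1 is more luminous, by a factor of 4990.

Star 1: M = m − 5 log₁₀ d + 5 = 2.90 − 5·2.5899 + 5 = -5.050
Star 2: M = m − 5 log₁₀ d + 5 = 4.88 − 5·1.1367 + 5 = 4.196
ΔM = M_1 − M_2 = -5.050 − (4.196) = -9.246; smaller M is more luminous → Star 1.
L ratio = 10^(0.4 |ΔM|) = 10^3.698 = 4994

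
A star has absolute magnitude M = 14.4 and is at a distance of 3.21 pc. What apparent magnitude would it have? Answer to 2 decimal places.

m = M + 5 log₁₀ d − 5 = 14.4 + 5·0.5065 − 5 = 11.933

m ≈ 11.93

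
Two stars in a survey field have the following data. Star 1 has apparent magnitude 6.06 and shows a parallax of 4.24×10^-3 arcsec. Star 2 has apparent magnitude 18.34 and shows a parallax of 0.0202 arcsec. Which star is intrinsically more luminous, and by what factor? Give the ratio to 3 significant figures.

Star 1 is more luminous, by a factor of 1.85×10^6.

Star 1: d = 1/p = 1/4.24×10^-3″ = 235.8 pc
Star 1: M = m − 5 log₁₀ d + 5 = 6.06 − 5·2.3726 + 5 = -0.803
Star 2: d = 1/p = 1/0.0202″ = 49.50 pc
Star 2: M = m − 5 log₁₀ d + 5 = 18.34 − 5·1.6946 + 5 = 14.867
ΔM = M_1 − M_2 = -0.803 − (14.867) = -15.670; smaller M is more luminous → Star 1.
L ratio = 10^(0.4 |ΔM|) = 10^6.268 = 1.853×10^6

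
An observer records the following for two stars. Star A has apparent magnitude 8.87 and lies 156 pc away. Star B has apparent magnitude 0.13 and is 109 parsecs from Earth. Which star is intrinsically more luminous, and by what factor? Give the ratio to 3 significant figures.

Star A: M = m − 5 log₁₀ d + 5 = 8.87 − 5·2.1931 + 5 = 2.904
Star B: M = m − 5 log₁₀ d + 5 = 0.13 − 5·2.0374 + 5 = -5.057
ΔM = M_A − M_B = 2.904 − (-5.057) = 7.962; smaller M is more luminous → Star B.
L ratio = 10^(0.4 |ΔM|) = 10^3.185 = 1530

Star B is more luminous, by a factor of 1530.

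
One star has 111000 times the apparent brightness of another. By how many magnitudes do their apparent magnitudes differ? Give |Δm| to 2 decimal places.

|Δm| ≈ 12.61

Pogson: Δm = −2.5 log₁₀(ratio) = −2.5 log₁₀(111000) = −2.5 × 5.0453 = -12.613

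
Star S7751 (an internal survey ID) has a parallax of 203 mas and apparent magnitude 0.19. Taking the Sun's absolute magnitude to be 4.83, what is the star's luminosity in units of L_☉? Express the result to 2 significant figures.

d = 1/p = 1000/203 mas = 4.926 pc
M = m − 5 log₁₀ d + 5 = 0.19 − 5·0.6925 + 5 = 1.727
M − M_☉ = 1.727 − 4.83 = -3.103
L/L_☉ = 10^(−0.4 × -3.103) = 17.42

L/L_☉ ≈ 17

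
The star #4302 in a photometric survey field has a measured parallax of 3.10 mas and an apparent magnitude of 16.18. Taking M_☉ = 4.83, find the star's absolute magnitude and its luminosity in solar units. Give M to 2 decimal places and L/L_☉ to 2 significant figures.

M ≈ 8.64; L/L_☉ ≈ 0.030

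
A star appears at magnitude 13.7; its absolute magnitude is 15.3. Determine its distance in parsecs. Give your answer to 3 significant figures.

μ = m − M = -1.600
m − M = 5 log₁₀ d − 5
log₁₀ d = (m − M)/5 + 1 = 0.6800
d = 10^0.6800 = 4.786 pc

d ≈ 4.79 pc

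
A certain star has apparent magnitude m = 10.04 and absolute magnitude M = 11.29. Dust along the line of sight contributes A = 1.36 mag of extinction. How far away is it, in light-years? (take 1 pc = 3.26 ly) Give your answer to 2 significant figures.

m − M = 5 log₁₀(d/10 pc) + A  ⇒  10.04 − (11.29) − 1.36 = 5 log₁₀(d/10)
-2.610 = 5 log₁₀(d/10)
log₁₀ d = (m − M − A)/5 + 1 = 0.4780
d = 10^0.4780 = 3.006 pc
= 9.800 ly

d ≈ 9.8 ly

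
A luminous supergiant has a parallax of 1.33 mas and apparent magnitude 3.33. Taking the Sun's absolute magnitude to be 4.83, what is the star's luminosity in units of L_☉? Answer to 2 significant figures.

d = 1/p = 1000/1.33 mas = 751.9 pc
M = m − 5 log₁₀ d + 5 = 3.33 − 5·2.8761 + 5 = -6.051
M − M_☉ = -6.051 − 4.83 = -10.881
L/L_☉ = 10^(−0.4 × -10.881) = 22510

L/L_☉ ≈ 23000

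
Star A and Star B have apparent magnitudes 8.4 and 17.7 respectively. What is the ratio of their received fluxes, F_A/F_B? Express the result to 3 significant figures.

F_A/F_B ≈ 5250

Δm = 8.4 − (17.7) = -9.3
Flux ratio = 10^(−0.4 Δm) = 10^(−0.4 × -9.3) = 10^3.720 = 5248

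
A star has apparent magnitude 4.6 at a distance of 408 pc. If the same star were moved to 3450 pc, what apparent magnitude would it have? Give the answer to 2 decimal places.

m ≈ 9.24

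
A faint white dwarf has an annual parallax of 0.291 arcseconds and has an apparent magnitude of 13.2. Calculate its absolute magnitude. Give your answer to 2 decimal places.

M ≈ 15.52

d = 1/p = 1/0.291″ = 3.436 pc
5 log₁₀(d/10 pc) = 5 log₁₀(3.436) − 5 = -2.319
M = m − 5 log₁₀(d/10) = 13.2 + 2.319 = 15.519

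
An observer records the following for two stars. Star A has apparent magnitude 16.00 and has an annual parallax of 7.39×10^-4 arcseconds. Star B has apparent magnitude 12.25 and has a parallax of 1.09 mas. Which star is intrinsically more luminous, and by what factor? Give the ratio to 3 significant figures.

Star A: d = 1/p = 1/7.39×10^-4″ = 1353 pc
Star A: M = m − 5 log₁₀ d + 5 = 16.00 − 5·3.1314 + 5 = 5.343
Star B: p = 1.09 mas = 1.09×10^-3″ → d = 1/p = 917.4 pc
Star B: M = m − 5 log₁₀ d + 5 = 12.25 − 5·2.9626 + 5 = 2.437
ΔM = M_A − M_B = 5.343 − (2.437) = 2.906; smaller M is more luminous → Star B.
L ratio = 10^(0.4 |ΔM|) = 10^1.162 = 14.54

Star B is more luminous, by a factor of 14.5.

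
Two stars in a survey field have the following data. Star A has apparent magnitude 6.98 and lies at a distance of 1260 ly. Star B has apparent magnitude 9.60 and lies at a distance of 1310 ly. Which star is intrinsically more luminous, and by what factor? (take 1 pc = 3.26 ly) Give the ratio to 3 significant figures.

Star A is more luminous, by a factor of 10.3.

Star A: d = 1260 ly / 3.26 = 386.5 pc
Star A: M = m − 5 log₁₀ d + 5 = 6.98 − 5·2.5872 + 5 = -0.956
Star B: d = 1310 ly / 3.26 = 401.8 pc
Star B: M = m − 5 log₁₀ d + 5 = 9.60 − 5·2.6041 + 5 = 1.580
ΔM = M_A − M_B = -0.956 − (1.580) = -2.535; smaller M is more luminous → Star A.
L ratio = 10^(0.4 |ΔM|) = 10^1.014 = 10.33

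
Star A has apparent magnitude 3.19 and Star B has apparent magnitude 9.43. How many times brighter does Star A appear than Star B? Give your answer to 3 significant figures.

Δm = 3.19 − (9.43) = -6.24
Flux ratio = 10^(−0.4 Δm) = 10^(−0.4 × -6.24) = 10^2.496 = 313.3

313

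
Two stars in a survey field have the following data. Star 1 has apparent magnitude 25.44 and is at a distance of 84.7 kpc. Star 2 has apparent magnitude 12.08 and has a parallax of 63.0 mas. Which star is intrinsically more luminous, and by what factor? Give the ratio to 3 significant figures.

Star 1 is more luminous, by a factor of 129.

Star 1: d = 84.7 kpc = 84700 pc
Star 1: M = m − 5 log₁₀ d + 5 = 25.44 − 5·4.9279 + 5 = 5.801
Star 2: p = 63.0 mas = 0.0630″ → d = 1/p = 15.87 pc
Star 2: M = m − 5 log₁₀ d + 5 = 12.08 − 5·1.2007 + 5 = 11.077
ΔM = M_1 − M_2 = 5.801 − (11.077) = -5.276; smaller M is more luminous → Star 1.
L ratio = 10^(0.4 |ΔM|) = 10^2.110 = 129.0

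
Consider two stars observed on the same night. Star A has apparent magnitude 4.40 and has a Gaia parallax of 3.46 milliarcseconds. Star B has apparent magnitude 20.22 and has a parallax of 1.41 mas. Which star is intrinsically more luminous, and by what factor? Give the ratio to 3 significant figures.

Star A is more luminous, by a factor of 353000.

Star A: p = 3.46 mas = 3.46×10^-3″ → d = 1/p = 289.0 pc
Star A: M = m − 5 log₁₀ d + 5 = 4.40 − 5·2.4609 + 5 = -2.905
Star B: p = 1.41 mas = 1.41×10^-3″ → d = 1/p = 709.2 pc
Star B: M = m − 5 log₁₀ d + 5 = 20.22 − 5·2.8508 + 5 = 10.966
ΔM = M_A − M_B = -2.905 − (10.966) = -13.871; smaller M is more luminous → Star A.
L ratio = 10^(0.4 |ΔM|) = 10^5.548 = 353400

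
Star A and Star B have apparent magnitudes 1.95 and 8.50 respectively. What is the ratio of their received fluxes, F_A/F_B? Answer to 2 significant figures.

F_A/F_B ≈ 420

Δm = 1.95 − (8.50) = -6.55
Flux ratio = 10^(−0.4 Δm) = 10^(−0.4 × -6.55) = 10^2.620 = 416.9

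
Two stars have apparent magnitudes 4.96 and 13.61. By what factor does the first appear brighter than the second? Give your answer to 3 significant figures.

Magnitude difference = -8.65
Flux ratio = 10^(−0.4 Δm) = 10^(−0.4 × -8.65) = 10^3.460 = 2884

2880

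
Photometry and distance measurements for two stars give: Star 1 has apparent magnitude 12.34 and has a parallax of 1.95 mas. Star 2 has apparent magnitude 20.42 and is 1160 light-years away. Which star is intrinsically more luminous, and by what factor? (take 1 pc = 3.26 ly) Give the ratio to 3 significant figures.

Star 1 is more luminous, by a factor of 3540.

Star 1: p = 1.95 mas = 1.95×10^-3″ → d = 1/p = 512.8 pc
Star 1: M = m − 5 log₁₀ d + 5 = 12.34 − 5·2.7100 + 5 = 3.790
Star 2: d = 1160 ly / 3.26 = 355.8 pc
Star 2: M = m − 5 log₁₀ d + 5 = 20.42 − 5·2.5512 + 5 = 12.664
ΔM = M_1 − M_2 = 3.790 − (12.664) = -8.874; smaller M is more luminous → Star 1.
L ratio = 10^(0.4 |ΔM|) = 10^3.549 = 3544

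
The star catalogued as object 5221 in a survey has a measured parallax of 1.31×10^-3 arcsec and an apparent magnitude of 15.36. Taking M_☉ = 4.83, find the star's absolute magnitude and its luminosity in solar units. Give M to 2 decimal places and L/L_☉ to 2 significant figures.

M ≈ 5.95; L/L_☉ ≈ 0.36

d = 1/p = 1/1.31×10^-3″ = 763.4 pc
M = m − 5 log₁₀ d + 5 = 15.36 − 5·2.8827 + 5 = 5.946
M − M_☉ = 5.946 − 4.83 = 1.116
L/L_☉ = 10^(−0.4 × 1.116) = 0.3576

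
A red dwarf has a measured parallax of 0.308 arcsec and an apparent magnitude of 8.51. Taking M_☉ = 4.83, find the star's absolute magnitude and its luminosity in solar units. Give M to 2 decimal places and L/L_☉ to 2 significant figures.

M ≈ 10.95; L/L_☉ ≈ 3.6×10^-3

d = 1/p = 1/0.308″ = 3.247 pc
M = m − 5 log₁₀ d + 5 = 8.51 − 5·0.5114 + 5 = 10.953
M − M_☉ = 10.953 − 4.83 = 6.123
L/L_☉ = 10^(−0.4 × 6.123) = 3.555×10^-3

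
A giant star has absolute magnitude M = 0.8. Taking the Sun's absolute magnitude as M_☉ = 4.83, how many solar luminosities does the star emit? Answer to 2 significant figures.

L/L_☉ ≈ 41

M − M_☉ = 0.8 − 4.83 = -4.030
L/L_☉ = 10^(−0.4 (M − M_☉)) = 10^1.612 = 40.93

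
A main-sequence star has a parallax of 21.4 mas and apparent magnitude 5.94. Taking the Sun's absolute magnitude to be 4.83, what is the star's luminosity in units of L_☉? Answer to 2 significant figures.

L/L_☉ ≈ 7.9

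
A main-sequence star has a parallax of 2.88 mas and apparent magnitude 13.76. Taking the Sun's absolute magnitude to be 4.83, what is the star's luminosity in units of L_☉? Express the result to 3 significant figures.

L/L_☉ ≈ 0.323

d = 1/p = 1000/2.88 mas = 347.2 pc
M = m − 5 log₁₀ d + 5 = 13.76 − 5·2.5406 + 5 = 6.057
M − M_☉ = 6.057 − 4.83 = 1.227
L/L_☉ = 10^(−0.4 × 1.227) = 0.3230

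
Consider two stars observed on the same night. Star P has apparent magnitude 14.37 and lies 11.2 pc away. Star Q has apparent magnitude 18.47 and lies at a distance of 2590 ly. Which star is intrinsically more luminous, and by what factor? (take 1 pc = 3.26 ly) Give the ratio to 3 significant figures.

Star P: M = m − 5 log₁₀ d + 5 = 14.37 − 5·1.0492 + 5 = 14.124
Star Q: d = 2590 ly / 3.26 = 794.5 pc
Star Q: M = m − 5 log₁₀ d + 5 = 18.47 − 5·2.9001 + 5 = 8.970
ΔM = M_P − M_Q = 14.124 − (8.970) = 5.154; smaller M is more luminous → Star Q.
L ratio = 10^(0.4 |ΔM|) = 10^2.062 = 115.3

Star Q is more luminous, by a factor of 115.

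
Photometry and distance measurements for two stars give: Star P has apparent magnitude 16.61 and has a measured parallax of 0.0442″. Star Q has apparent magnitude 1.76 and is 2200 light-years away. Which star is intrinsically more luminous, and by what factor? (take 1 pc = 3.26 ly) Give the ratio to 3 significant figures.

Star P: d = 1/p = 1/0.0442″ = 22.62 pc
Star P: M = m − 5 log₁₀ d + 5 = 16.61 − 5·1.3546 + 5 = 14.837
Star Q: d = 2200 ly / 3.26 = 674.8 pc
Star Q: M = m − 5 log₁₀ d + 5 = 1.76 − 5·2.8292 + 5 = -7.386
ΔM = M_P − M_Q = 14.837 − (-7.386) = 22.223; smaller M is more luminous → Star Q.
L ratio = 10^(0.4 |ΔM|) = 10^8.889 = 7.749×10^8

Star Q is more luminous, by a factor of 7.75×10^8.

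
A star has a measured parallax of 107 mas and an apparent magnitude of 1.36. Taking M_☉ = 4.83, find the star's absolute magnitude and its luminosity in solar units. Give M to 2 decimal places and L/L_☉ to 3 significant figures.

d = 1/p = 1000/107 mas = 9.346 pc
M = m − 5 log₁₀ d + 5 = 1.36 − 5·0.9706 + 5 = 1.507
M − M_☉ = 1.507 − 4.83 = -3.323
L/L_☉ = 10^(−0.4 × -3.323) = 21.34

M ≈ 1.51; L/L_☉ ≈ 21.3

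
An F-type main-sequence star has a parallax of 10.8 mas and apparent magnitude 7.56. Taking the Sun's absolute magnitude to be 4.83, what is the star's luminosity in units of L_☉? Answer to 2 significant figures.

L/L_☉ ≈ 6.9

d = 1/p = 1000/10.8 mas = 92.59 pc
M = m − 5 log₁₀ d + 5 = 7.56 − 5·1.9666 + 5 = 2.727
M − M_☉ = 2.727 − 4.83 = -2.103
L/L_☉ = 10^(−0.4 × -2.103) = 6.937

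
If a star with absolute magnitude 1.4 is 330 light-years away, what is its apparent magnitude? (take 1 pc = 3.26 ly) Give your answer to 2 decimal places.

d = 330 ly / 3.26 = 101.2 pc
m = M + 5 log₁₀ d − 5 = 1.4 + 5·2.0053 − 5 = 6.426

m ≈ 6.43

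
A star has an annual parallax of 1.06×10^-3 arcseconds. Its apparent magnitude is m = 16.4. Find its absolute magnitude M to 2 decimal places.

M ≈ 6.53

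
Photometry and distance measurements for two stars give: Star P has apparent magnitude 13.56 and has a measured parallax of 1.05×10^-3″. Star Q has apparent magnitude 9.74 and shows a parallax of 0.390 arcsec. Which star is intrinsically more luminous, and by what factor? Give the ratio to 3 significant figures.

Star P is more luminous, by a factor of 4090.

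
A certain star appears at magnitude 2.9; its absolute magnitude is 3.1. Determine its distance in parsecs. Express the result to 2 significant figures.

d ≈ 9.1 pc

μ = m − M = -0.200
m − M = 5 log₁₀ d − 5
log₁₀ d = (m − M)/5 + 1 = 0.9600
d = 10^0.9600 = 9.120 pc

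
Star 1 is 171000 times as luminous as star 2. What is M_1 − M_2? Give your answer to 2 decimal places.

Pogson: ΔM = −2.5 log₁₀(ratio) = −2.5 log₁₀(171000) = −2.5 × 5.2330 = -13.082
Star 1 is brighter, so it has the smaller magnitude: the difference is negative.

M_1 − M_2 ≈ -13.08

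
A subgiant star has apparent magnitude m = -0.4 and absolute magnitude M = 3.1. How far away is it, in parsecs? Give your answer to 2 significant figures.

d ≈ 2.0 pc

Distance modulus: m − M = -0.4 − (3.1) = -3.500
m − M = 5 log₁₀ d − 5
log₁₀ d = (m − M)/5 + 1 = 0.3000
d = 10^0.3000 = 1.995 pc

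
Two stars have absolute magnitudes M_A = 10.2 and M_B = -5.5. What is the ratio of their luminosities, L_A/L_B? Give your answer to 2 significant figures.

L_A/L_B ≈ 5.2×10^-7

ΔM = M_A − M_B = 15.7
L_A/L_B = 10^(−0.4 ΔM) = 10^-6.280 = 5.248×10^-7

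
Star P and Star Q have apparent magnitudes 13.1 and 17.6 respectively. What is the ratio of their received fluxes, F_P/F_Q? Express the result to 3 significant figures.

F_P/F_Q ≈ 63.1

Magnitude difference = -4.5
Flux ratio = 10^(−0.4 Δm) = 10^(−0.4 × -4.5) = 10^1.800 = 63.10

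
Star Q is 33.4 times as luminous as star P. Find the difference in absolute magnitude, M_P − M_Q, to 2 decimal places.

M_P − M_Q ≈ 3.81

Pogson: ΔM = −2.5 log₁₀(ratio) = −2.5 log₁₀(33.4) = −2.5 × 1.5237 = -3.809
Star Q is brighter so has the smaller magnitude: M_P − M_Q is positive.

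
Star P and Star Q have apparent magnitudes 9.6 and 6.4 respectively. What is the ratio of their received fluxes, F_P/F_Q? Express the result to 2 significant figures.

F_P/F_Q ≈ 0.052

Δm = 9.6 − (6.4) = 3.2
Flux ratio = 10^(−0.4 Δm) = 10^(−0.4 × 3.2) = 10^-1.280 = 0.05248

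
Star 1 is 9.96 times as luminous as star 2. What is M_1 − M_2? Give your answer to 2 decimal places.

M_1 − M_2 ≈ -2.50

Pogson: ΔM = −2.5 log₁₀(ratio) = −2.5 log₁₀(9.96) = −2.5 × 0.9983 = -2.496
Star 1 is brighter, so it has the smaller magnitude: the difference is negative.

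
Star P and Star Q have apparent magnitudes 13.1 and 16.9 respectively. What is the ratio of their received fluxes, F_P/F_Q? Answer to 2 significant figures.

Magnitude difference = -3.8
Flux ratio = 10^(−0.4 Δm) = 10^(−0.4 × -3.8) = 10^1.520 = 33.11

F_P/F_Q ≈ 33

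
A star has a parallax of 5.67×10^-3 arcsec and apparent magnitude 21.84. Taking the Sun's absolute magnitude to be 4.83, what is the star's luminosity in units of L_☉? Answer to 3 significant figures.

d = 1/p = 1/5.67×10^-3″ = 176.4 pc
M = m − 5 log₁₀ d + 5 = 21.84 − 5·2.2464 + 5 = 15.608
M − M_☉ = 15.608 − 4.83 = 10.778
L/L_☉ = 10^(−0.4 × 10.778) = 4.885×10^-5

L/L_☉ ≈ 4.88×10^-5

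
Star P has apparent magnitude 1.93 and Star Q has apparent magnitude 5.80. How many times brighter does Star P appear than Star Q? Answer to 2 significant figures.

35

Magnitude difference = -3.87
Flux ratio = 10^(−0.4 Δm) = 10^(−0.4 × -3.87) = 10^1.548 = 35.32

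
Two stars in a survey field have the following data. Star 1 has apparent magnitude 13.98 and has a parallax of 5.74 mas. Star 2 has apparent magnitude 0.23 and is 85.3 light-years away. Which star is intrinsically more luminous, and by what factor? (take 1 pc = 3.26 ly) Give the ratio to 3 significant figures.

Star 1: p = 5.74 mas = 5.74×10^-3″ → d = 1/p = 174.2 pc
Star 1: M = m − 5 log₁₀ d + 5 = 13.98 − 5·2.2411 + 5 = 7.775
Star 2: d = 85.3 ly / 3.26 = 26.17 pc
Star 2: M = m − 5 log₁₀ d + 5 = 0.23 − 5·1.4177 + 5 = -1.859
ΔM = M_1 − M_2 = 7.775 − (-1.859) = 9.633; smaller M is more luminous → Star 2.
L ratio = 10^(0.4 |ΔM|) = 10^3.853 = 7133

Star 2 is more luminous, by a factor of 7130.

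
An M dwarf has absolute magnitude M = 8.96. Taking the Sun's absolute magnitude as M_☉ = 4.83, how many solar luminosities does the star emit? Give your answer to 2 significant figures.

L/L_☉ ≈ 0.022

M − M_☉ = 8.96 − 4.83 = 4.130
L/L_☉ = 10^(−0.4 (M − M_☉)) = 10^-1.652 = 0.02228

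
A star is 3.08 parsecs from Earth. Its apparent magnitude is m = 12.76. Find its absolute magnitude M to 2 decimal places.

5 log₁₀(d/10 pc) = 5 log₁₀(3.080) − 5 = -2.557
M = m − 5 log₁₀(d/10) = 12.76 + 2.557 = 15.317

M ≈ 15.32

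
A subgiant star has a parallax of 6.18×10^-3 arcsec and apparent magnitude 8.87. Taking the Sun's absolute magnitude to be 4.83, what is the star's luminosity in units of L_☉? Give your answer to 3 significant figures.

L/L_☉ ≈ 6.34

d = 1/p = 1/6.18×10^-3″ = 161.8 pc
M = m − 5 log₁₀ d + 5 = 8.87 − 5·2.2090 + 5 = 2.825
M − M_☉ = 2.825 − 4.83 = -2.005
L/L_☉ = 10^(−0.4 × -2.005) = 6.339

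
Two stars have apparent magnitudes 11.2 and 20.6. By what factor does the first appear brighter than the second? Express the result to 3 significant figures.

5750

Δm = 11.2 − (20.6) = -9.4
Flux ratio = 10^(−0.4 Δm) = 10^(−0.4 × -9.4) = 10^3.760 = 5754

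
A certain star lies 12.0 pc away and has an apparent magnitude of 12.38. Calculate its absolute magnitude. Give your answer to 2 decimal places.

M ≈ 11.98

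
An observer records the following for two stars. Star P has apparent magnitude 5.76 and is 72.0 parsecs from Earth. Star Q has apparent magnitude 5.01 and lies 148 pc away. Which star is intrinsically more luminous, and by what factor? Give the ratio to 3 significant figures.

Star Q is more luminous, by a factor of 8.43.

Star P: M = m − 5 log₁₀ d + 5 = 5.76 − 5·1.8573 + 5 = 1.473
Star Q: M = m − 5 log₁₀ d + 5 = 5.01 − 5·2.1703 + 5 = -0.841
ΔM = M_P − M_Q = 1.473 − (-0.841) = 2.315; smaller M is more luminous → Star Q.
L ratio = 10^(0.4 |ΔM|) = 10^0.926 = 8.431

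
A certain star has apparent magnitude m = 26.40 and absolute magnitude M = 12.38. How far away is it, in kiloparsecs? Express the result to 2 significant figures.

d ≈ 6.4 kpc

Distance modulus: m − M = 26.40 − (12.38) = 14.020
m − M = 5 log₁₀ d − 5
log₁₀ d = (m − M)/5 + 1 = 3.8040
d = 10^3.8040 = 6368 pc
= 6.368 kpc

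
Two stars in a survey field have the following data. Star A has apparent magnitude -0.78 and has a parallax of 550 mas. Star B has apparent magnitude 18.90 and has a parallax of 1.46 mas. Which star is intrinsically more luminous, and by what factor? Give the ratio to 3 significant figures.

Star A is more luminous, by a factor of 525.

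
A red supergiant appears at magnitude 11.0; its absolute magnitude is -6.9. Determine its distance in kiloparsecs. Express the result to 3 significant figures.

d ≈ 38.0 kpc

Distance modulus: m − M = 11.0 − (-6.9) = 17.900
m − M = 5 log₁₀ d − 5
log₁₀ d = (m − M)/5 + 1 = 4.5800
d = 10^4.5800 = 38020 pc
= 38.02 kpc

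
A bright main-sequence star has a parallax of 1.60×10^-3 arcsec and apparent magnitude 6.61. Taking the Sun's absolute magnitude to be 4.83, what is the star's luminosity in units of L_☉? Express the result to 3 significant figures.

L/L_☉ ≈ 758

d = 1/p = 1/1.60×10^-3″ = 625.0 pc
M = m − 5 log₁₀ d + 5 = 6.61 − 5·2.7959 + 5 = -2.369
M − M_☉ = -2.369 − 4.83 = -7.199
L/L_☉ = 10^(−0.4 × -7.199) = 758.2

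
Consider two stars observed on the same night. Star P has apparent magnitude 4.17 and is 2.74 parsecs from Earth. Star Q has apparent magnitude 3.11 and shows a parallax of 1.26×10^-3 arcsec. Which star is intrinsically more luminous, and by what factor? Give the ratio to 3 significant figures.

Star P: M = m − 5 log₁₀ d + 5 = 4.17 − 5·0.4378 + 5 = 6.981
Star Q: d = 1/p = 1/1.26×10^-3″ = 793.7 pc
Star Q: M = m − 5 log₁₀ d + 5 = 3.11 − 5·2.8996 + 5 = -6.388
ΔM = M_P − M_Q = 6.981 − (-6.388) = 13.369; smaller M is more luminous → Star Q.
L ratio = 10^(0.4 |ΔM|) = 10^5.348 = 222700

Star Q is more luminous, by a factor of 223000.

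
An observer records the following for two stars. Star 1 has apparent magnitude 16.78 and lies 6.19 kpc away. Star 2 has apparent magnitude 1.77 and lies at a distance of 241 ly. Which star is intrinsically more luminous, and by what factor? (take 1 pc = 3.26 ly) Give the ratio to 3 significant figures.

Star 2 is more luminous, by a factor of 144.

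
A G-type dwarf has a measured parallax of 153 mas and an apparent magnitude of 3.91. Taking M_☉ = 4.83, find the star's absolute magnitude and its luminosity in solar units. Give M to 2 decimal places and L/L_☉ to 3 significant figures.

d = 1/p = 1000/153 mas = 6.536 pc
M = m − 5 log₁₀ d + 5 = 3.91 − 5·0.8153 + 5 = 4.833
M − M_☉ = 4.833 − 4.83 = 0.003
L/L_☉ = 10^(−0.4 × 0.003) = 0.9968

M ≈ 4.83; L/L_☉ ≈ 0.997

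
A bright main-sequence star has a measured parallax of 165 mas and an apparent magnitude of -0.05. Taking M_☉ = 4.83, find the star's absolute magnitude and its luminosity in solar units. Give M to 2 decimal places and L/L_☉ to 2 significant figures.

d = 1/p = 1000/165 mas = 6.061 pc
M = m − 5 log₁₀ d + 5 = -0.05 − 5·0.7825 + 5 = 1.037
M − M_☉ = 1.037 − 4.83 = -3.793
L/L_☉ = 10^(−0.4 × -3.793) = 32.89

M ≈ 1.04; L/L_☉ ≈ 33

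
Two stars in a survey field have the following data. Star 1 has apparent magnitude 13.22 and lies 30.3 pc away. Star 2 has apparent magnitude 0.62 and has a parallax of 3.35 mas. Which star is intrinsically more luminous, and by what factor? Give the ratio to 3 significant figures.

Star 1: M = m − 5 log₁₀ d + 5 = 13.22 − 5·1.4814 + 5 = 10.813
Star 2: p = 3.35 mas = 3.35×10^-3″ → d = 1/p = 298.5 pc
Star 2: M = m − 5 log₁₀ d + 5 = 0.62 − 5·2.4750 + 5 = -6.755
ΔM = M_1 − M_2 = 10.813 − (-6.755) = 17.568; smaller M is more luminous → Star 2.
L ratio = 10^(0.4 |ΔM|) = 10^7.027 = 1.064×10^7

Star 2 is more luminous, by a factor of 1.06×10^7.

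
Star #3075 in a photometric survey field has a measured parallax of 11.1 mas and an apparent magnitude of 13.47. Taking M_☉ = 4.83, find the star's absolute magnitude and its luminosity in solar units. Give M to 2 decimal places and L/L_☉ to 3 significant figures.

d = 1/p = 1000/11.1 mas = 90.09 pc
M = m − 5 log₁₀ d + 5 = 13.47 − 5·1.9547 + 5 = 8.697
M − M_☉ = 8.697 − 4.83 = 3.867
L/L_☉ = 10^(−0.4 × 3.867) = 0.02840

M ≈ 8.70; L/L_☉ ≈ 0.0284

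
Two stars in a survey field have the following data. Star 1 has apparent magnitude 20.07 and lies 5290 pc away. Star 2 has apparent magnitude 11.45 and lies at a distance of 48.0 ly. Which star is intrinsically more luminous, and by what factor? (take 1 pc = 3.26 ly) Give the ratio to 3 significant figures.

Star 1 is more luminous, by a factor of 46.0.

Star 1: M = m − 5 log₁₀ d + 5 = 20.07 − 5·3.7235 + 5 = 6.453
Star 2: d = 48.0 ly / 3.26 = 14.72 pc
Star 2: M = m − 5 log₁₀ d + 5 = 11.45 − 5·1.1680 + 5 = 10.610
ΔM = M_1 − M_2 = 6.453 − (10.610) = -4.157; smaller M is more luminous → Star 1.
L ratio = 10^(0.4 |ΔM|) = 10^1.663 = 46.01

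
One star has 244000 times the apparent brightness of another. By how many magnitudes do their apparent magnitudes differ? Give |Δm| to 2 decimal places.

|Δm| ≈ 13.47

Pogson: Δm = −2.5 log₁₀(ratio) = −2.5 log₁₀(244000) = −2.5 × 5.3874 = -13.468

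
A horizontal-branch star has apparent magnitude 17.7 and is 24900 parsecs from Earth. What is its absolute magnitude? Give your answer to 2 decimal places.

M ≈ 0.72

5 log₁₀(d/10 pc) = 5 log₁₀(24900) − 5 = 16.981
M = m − 5 log₁₀(d/10) = 17.7 − 16.981 = 0.719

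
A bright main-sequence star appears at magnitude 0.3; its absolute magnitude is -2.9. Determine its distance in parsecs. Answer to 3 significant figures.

d ≈ 43.7 pc

Distance modulus: m − M = 0.3 − (-2.9) = 3.200
m − M = 5 log₁₀ d − 5
log₁₀ d = (m − M)/5 + 1 = 1.6400
d = 10^1.6400 = 43.65 pc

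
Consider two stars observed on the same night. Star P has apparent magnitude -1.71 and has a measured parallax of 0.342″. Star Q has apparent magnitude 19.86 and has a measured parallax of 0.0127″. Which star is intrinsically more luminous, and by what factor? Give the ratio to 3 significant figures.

Star P: d = 1/p = 1/0.342″ = 2.924 pc
Star P: M = m − 5 log₁₀ d + 5 = -1.71 − 5·0.4660 + 5 = 0.960
Star Q: d = 1/p = 1/0.0127″ = 78.74 pc
Star Q: M = m − 5 log₁₀ d + 5 = 19.86 − 5·1.8962 + 5 = 15.379
ΔM = M_P − M_Q = 0.960 − (15.379) = -14.419; smaller M is more luminous → Star P.
L ratio = 10^(0.4 |ΔM|) = 10^5.768 = 585500

Star P is more luminous, by a factor of 586000.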